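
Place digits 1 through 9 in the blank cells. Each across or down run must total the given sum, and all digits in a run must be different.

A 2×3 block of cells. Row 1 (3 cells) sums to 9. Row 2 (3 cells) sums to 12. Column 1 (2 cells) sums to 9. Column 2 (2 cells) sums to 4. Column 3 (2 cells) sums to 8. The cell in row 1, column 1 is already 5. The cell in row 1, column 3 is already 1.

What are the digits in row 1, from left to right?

5, 3, 1

4 in 2 cells must be {1,3}.
(1,2) = 9 − 6 = 3 completes the 9 across.
(2,1) = 9 − 5 = 4 completes the 9 down.
(2,2) = 4 − 3 = 1 completes the 4 down.
(2,3) = 12 − 5 = 7 completes the 12 across.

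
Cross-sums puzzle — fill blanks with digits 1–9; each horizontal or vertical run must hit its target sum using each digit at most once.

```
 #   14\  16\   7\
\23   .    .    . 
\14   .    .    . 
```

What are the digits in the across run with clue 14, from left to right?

6 7 1

23 in 3 cells must be {6,8,9}; 16 in 2 cells must be {7,9}.
The 23 across and the 16 down share only 9, so R1C2 = 9.
Given what's placed, R1C3 must be 6 to fit the 23 across and 7 down.
R2C2 = 16 − 9 = 7 completes the 16 down.
R2C3 = 7 − 6 = 1 completes the 7 down.
R1C1 = 23 − 15 = 8 completes the 23 across.
R2C1 = 14 − 8 = 6 completes the 14 across.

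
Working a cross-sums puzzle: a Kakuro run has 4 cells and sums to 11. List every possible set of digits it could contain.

{1,2,3,5}

4 distinct digits from 1–9 sum between 10 and 30.
Only one set works: {1,2,3,5}.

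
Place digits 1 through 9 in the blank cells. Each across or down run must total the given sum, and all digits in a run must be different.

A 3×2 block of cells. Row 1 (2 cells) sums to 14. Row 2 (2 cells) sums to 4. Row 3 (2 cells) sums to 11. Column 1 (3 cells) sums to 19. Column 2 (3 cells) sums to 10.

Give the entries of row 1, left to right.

9 5

4 in 2 cells must be {1,3}.
The 4 across and the 19 down share only 3, so (2,1) = 3.
(2,2) = 4 − 3 = 1 completes the 4 across.
Given what's placed, (1,1) must be 9 to fit the 14 across and 19 down.
(1,2) = 14 − 9 = 5 completes the 14 across.
(3,1) = 19 − 12 = 7 completes the 19 down.
(3,2) = 11 − 7 = 4 completes the 11 across.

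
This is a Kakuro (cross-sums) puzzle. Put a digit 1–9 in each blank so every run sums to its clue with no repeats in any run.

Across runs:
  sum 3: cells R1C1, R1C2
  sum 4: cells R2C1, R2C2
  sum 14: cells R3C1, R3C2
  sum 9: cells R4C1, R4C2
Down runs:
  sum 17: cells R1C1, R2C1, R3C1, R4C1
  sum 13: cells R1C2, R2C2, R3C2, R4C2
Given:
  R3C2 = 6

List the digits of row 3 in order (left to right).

3 in 2 cells must be {1,2}; 4 in 2 cells must be {1,3}.
R2C2 = 1: the only remaining digit allowed by both the 4 across and the 13 down.
R3C1 = 14 − 6 = 8 completes the 14 across.
Given what's placed, R1C2 must be 2 to fit the 3 across and 13 down.
R2C1 = 4 − 1 = 3 completes the 4 across.
R4C2 = 13 − 9 = 4 completes the 13 down.
R1C1 = 3 − 2 = 1 completes the 3 across.
R4C1 = 9 − 4 = 5 completes the 9 across.

8, 6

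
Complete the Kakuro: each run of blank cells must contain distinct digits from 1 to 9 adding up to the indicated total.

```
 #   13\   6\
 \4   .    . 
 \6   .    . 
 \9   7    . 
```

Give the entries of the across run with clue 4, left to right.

1, 3

4 in 2 cells must be {1,3}; 6 in 3 cells must be {1,2,3}.
R1C1 = 1: the only remaining digit allowed by both the 4 across and the 13 down.
R1C2 = 4 − 1 = 3 completes the 4 across.
R2C1 = 13 − 8 = 5 completes the 13 down.
R2C2 = 6 − 5 = 1 completes the 6 across.
R3C2 = 9 − 7 = 2 completes the 9 across.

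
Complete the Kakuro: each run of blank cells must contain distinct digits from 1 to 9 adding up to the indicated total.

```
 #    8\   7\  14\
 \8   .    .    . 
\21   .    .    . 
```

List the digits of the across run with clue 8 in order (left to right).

The 8 across and the 14 down share only 5, so R1C3 = 5.
R2C3 = 14 − 5 = 9 completes the 14 down.
Nothing is forced directly, so branch on R2C1, whose candidates are 5 or 7. If R2C1 = 5: then R1C1 would have to be in {1,2} for the 8 across but in {3} for the 8 down — contradiction. So R2C1 = 7.
R1C1 = 8 − 7 = 1 completes the 8 down.
R1C2 = 8 − 6 = 2 completes the 8 across.
R2C2 = 21 − 16 = 5 completes the 21 across.

1 2 5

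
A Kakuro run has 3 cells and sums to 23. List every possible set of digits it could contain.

3 distinct digits from 1–9 sum between 6 and 24.
Only one set works: {6,8,9}.

{6,8,9}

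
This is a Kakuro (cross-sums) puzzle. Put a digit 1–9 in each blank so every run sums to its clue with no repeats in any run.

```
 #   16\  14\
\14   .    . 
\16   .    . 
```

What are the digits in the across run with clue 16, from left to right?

7 9

16 in 2 cells must be {7,9}.
The 14 across and the 16 down share only 9, so R1C1 = 9.
R1C2 = 14 − 9 = 5 completes the 14 across.
R2C1 = 16 − 9 = 7 completes the 16 down.
R2C2 = 16 − 7 = 9 completes the 16 across.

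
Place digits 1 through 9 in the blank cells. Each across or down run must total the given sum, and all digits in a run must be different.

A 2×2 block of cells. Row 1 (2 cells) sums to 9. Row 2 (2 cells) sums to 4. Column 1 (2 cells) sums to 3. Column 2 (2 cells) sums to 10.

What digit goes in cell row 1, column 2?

4 in 2 cells must be {1,3}; 3 in 2 cells must be {1,2}.
The 4 across and the 3 down share only 1, so (2,1) = 1.
(2,2) = 4 − 1 = 3 completes the 4 across.
(1,1) = 3 − 1 = 2 completes the 3 down.
(1,2) = 9 − 2 = 7 completes the 9 across.

7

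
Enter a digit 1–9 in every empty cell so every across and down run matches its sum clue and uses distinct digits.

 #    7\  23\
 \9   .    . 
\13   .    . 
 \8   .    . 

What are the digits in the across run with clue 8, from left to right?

7 in 3 cells must be {1,2,4}; 23 in 3 cells must be {6,8,9}.
The 13 across and the 7 down share only 4, so R2C1 = 4.
R2C2 = 13 − 4 = 9 completes the 13 across.
Given what's placed, R3C2 must be 6 to fit the 8 across and 23 down.
R1C2 = 23 − 15 = 8 completes the 23 down.
R3C1 = 8 − 6 = 2 completes the 8 across.
R1C1 = 9 − 8 = 1 completes the 9 across.

2 6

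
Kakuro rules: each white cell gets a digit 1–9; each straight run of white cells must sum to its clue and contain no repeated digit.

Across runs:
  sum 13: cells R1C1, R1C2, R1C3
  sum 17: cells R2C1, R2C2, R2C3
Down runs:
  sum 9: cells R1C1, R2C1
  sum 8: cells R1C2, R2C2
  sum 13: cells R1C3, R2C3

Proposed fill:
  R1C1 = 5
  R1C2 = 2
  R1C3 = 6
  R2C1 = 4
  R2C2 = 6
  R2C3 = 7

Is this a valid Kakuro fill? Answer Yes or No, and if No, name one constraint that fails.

Across: 5+2+6=13; 4+6+7=17. Down: 5+4=9; 2+6=8; 6+7=13. No digit repeats within any run.

Yes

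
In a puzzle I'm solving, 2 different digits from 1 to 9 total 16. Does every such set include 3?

No

The only way to make 16 from 2 distinct digits is {7,9}, which does not contain 3.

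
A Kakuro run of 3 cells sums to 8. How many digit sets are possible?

2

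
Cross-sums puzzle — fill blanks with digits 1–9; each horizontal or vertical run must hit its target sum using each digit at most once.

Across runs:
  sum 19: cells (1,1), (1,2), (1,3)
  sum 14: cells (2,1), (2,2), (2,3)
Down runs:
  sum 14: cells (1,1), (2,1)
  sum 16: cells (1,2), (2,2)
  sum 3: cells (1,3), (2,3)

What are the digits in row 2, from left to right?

6 7 1

16 in 2 cells must be {7,9}; 3 in 2 cells must be {1,2}.
The 19 across and the 3 down share only 2, so (1,3) = 2.
(2,3) = 3 − 2 = 1 completes the 3 down.
Given what's placed, (1,2) must be 9 to fit the 19 across and 16 down.
(2,2) = 16 − 9 = 7 completes the 16 down.
(1,1) = 19 − 11 = 8 completes the 19 across.
(2,1) = 14 − 8 = 6 completes the 14 across.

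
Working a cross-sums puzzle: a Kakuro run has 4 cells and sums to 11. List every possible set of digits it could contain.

4 distinct digits from 1–9 sum between 10 and 30.
Only one set works: {1,2,3,5}.

{1,2,3,5}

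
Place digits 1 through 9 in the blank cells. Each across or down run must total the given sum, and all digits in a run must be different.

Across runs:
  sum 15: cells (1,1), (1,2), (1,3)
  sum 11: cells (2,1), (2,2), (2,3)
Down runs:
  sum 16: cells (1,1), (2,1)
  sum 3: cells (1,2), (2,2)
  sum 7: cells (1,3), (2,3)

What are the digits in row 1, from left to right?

16 in 2 cells must be {7,9}; 3 in 2 cells must be {1,2}.
The 11 across and the 16 down share only 7, so (2,1) = 7.
Given what's placed, (2,2) must be 1 to fit the 11 across and 3 down.
(2,3) = 11 − 8 = 3 completes the 11 across.
(1,1) = 16 − 7 = 9 completes the 16 down.
(1,2) = 3 − 1 = 2 completes the 3 down.
(1,3) = 15 − 11 = 4 completes the 15 across.

9 2 4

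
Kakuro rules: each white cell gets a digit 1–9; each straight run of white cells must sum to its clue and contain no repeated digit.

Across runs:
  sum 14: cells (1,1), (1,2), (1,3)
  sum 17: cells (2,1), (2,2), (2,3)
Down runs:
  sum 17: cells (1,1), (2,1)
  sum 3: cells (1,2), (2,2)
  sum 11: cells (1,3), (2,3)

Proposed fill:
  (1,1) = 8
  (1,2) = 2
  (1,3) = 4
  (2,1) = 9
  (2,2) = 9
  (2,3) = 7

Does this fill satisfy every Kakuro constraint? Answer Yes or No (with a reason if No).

No — the across run (2,1)–(2,3) sums to 25, not 17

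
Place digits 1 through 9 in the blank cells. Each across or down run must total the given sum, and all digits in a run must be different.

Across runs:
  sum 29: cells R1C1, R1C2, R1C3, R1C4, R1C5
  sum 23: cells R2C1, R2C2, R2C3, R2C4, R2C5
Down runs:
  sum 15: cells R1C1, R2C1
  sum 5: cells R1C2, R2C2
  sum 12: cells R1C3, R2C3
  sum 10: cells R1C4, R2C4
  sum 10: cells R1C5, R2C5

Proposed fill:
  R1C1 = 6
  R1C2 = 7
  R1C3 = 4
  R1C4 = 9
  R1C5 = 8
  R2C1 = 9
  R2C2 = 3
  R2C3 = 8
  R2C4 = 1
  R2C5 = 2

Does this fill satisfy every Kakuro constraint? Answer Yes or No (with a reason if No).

No — the down run R1C2–R2C2 sums to 10, not 5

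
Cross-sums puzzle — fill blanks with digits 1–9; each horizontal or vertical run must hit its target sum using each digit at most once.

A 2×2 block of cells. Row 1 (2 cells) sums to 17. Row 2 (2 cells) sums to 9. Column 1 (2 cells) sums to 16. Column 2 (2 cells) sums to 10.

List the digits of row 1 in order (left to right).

17 in 2 cells must be {8,9}; 16 in 2 cells must be {7,9}.
The 17 across and the 16 down share only 9, so (1,1) = 9.
(1,2) = 17 − 9 = 8 completes the 17 across.
(2,1) = 16 − 9 = 7 completes the 16 down.
(2,2) = 9 − 7 = 2 completes the 9 across.

9 8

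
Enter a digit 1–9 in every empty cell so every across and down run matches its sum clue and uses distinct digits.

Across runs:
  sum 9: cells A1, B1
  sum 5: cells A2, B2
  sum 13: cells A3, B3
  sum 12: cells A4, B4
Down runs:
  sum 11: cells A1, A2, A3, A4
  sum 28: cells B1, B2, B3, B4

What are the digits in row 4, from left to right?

11 in 4 cells must be {1,2,3,5}.
Only 4 fits B2 under both its across sum 5 and down sum 28.
The 13 across and the 11 down share only 5, so A3 = 5.
B3 = 13 − 5 = 8 completes the 13 across.
A4 = 3: the only remaining digit allowed by both the 12 across and the 11 down.
B4 = 12 − 3 = 9 completes the 12 across.

3 9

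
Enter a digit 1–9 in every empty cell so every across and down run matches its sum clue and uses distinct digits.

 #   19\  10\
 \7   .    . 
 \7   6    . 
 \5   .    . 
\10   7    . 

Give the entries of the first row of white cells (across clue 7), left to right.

5, 2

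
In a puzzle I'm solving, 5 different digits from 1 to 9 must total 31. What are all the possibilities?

5 distinct digits from 1–9 sum between 15 and 35.

{1,6,7,8,9}; {2,5,7,8,9}; {3,4,7,8,9}; {3,5,6,8,9}; {4,5,6,7,9}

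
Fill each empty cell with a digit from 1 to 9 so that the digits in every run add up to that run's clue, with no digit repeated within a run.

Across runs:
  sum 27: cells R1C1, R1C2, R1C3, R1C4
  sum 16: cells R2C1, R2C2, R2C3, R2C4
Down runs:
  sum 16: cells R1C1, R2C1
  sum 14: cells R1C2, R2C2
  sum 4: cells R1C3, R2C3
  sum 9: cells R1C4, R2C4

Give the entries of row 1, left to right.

9, 8, 3, 7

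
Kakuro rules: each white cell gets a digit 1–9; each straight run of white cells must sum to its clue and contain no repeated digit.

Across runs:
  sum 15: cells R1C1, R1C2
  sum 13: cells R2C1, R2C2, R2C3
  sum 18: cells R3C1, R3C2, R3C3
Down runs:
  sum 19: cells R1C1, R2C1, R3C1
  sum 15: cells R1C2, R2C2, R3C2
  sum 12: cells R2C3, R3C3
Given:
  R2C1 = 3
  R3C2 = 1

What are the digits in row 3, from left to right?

R3C1 = 9: the only remaining digit allowed by both the 18 across and the 19 down.
R3C3 = 18 − 10 = 8 completes the 18 across.
R1C1 = 19 − 12 = 7 completes the 19 down.
R1C2 = 15 − 7 = 8 completes the 15 across.
R2C2 = 15 − 9 = 6 completes the 15 down.
R2C3 = 13 − 9 = 4 completes the 13 across.

9 1 8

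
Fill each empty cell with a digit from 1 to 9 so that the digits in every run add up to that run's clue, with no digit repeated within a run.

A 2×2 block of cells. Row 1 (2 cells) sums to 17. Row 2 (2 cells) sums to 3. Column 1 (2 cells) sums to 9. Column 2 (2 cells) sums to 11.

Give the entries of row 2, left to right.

1, 2

17 in 2 cells must be {8,9}; 3 in 2 cells must be {1,2}.
The 17 across and the 9 down share only 8, so (1,1) = 8.
(1,2) = 17 − 8 = 9 completes the 17 across.
(2,1) = 9 − 8 = 1 completes the 9 down.
(2,2) = 3 − 1 = 2 completes the 3 across.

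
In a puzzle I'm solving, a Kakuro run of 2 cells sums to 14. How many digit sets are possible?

2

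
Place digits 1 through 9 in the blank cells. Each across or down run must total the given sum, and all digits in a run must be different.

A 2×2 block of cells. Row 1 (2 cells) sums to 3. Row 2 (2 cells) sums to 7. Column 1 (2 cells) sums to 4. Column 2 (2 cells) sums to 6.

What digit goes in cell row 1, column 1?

1

3 in 2 cells must be {1,2}; 4 in 2 cells must be {1,3}.
The 3 across and the 4 down share only 1, so (1,1) = 1.
(1,2) = 3 − 1 = 2 completes the 3 across.
(2,1) = 4 − 1 = 3 completes the 4 down.
(2,2) = 7 − 3 = 4 completes the 7 across.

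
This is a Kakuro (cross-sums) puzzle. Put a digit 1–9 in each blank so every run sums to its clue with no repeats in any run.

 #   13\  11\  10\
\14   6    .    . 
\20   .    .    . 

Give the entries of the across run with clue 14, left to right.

6, 7, 1

R2C1 = 13 − 6 = 7 completes the 13 down.
No cell is forced outright now. R2C3 can only be 4 or 8 or 9 (the digits allowed by both its 20 across and its 10 down). If R2C3 = 4: then R1C3 would have to be in {1,3,5,7} for the 14 across but in {6} for the 10 down — contradiction. If R2C3 = 8: then R1C3 would have to be in {1,3,5,7} for the 14 across but in {2} for the 10 down — contradiction. So R2C3 = 9.
R1C3 = 10 − 9 = 1 completes the 10 down.
R2C2 = 20 − 16 = 4 completes the 20 across.
R1C2 = 14 − 7 = 7 completes the 14 across.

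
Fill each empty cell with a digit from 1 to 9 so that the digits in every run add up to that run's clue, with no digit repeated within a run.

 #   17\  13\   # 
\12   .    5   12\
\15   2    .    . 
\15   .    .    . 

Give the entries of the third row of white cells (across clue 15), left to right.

8 2 5

R1C1 = 12 − 5 = 7 completes the 12 across.
R3C1 = 17 − 9 = 8 completes the 17 down.
No cell is forced outright now. R2C2 can only be 6 or 7 (the digits allowed by both its 15 across and its 13 down). If R2C2 = 7: then R2C3 would have to be in {6} for the 15 across but in {3,4,5,7,8,9} for the 12 down — contradiction. So R2C2 = 6.
R2C3 = 15 − 8 = 7 completes the 15 across.
R3C2 = 13 − 11 = 2 completes the 13 down.
R3C3 = 15 − 10 = 5 completes the 15 across.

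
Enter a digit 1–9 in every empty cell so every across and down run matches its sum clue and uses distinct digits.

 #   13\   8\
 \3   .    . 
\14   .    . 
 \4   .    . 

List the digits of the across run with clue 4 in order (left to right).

3 1

3 in 2 cells must be {1,2}; 4 in 2 cells must be {1,3}.
The 14 across and the 8 down share only 5, so R2C2 = 5.
Given what's placed, R3C2 must be 1 to fit the 4 across and 8 down.
R1C2 = 8 − 6 = 2 completes the 8 down.
R2C1 = 14 − 5 = 9 completes the 14 across.
R3C1 = 4 − 1 = 3 completes the 4 across.
R1C1 = 3 − 2 = 1 completes the 3 across.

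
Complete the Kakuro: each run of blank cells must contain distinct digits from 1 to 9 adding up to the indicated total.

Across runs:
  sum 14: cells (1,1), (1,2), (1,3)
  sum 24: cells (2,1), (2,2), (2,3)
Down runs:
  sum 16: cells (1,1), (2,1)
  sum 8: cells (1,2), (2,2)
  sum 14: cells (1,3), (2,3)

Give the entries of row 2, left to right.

9 7 8

24 in 3 cells must be {7,8,9}; 16 in 2 cells must be {7,9}.
The 24 across and the 8 down share only 7, so (2,2) = 7.
(1,2) = 8 − 7 = 1 completes the 8 down.
Given what's placed, (2,1) must be 9 to fit the 24 across and 16 down.
(2,3) = 24 − 16 = 8 completes the 24 across.
(1,1) = 16 − 9 = 7 completes the 16 down.
(1,3) = 14 − 8 = 6 completes the 14 across.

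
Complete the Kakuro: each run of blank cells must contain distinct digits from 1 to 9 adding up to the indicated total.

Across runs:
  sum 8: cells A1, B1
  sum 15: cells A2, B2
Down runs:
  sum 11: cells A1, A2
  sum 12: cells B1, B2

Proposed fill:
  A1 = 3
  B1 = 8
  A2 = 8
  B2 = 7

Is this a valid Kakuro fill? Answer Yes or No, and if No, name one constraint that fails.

No — the down run B1–B2 sums to 15, not 12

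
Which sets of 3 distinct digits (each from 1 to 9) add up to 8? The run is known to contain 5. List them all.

{1,2,5}

3 distinct digits from 1–9 sum between 6 and 24.
Keeping only sets containing 5.
Only one set works: {1,2,5}.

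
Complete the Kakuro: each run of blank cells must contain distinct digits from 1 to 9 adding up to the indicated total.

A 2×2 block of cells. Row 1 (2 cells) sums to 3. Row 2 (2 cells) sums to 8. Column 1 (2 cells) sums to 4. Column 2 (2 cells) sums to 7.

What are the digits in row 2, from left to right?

3 5

3 in 2 cells must be {1,2}; 4 in 2 cells must be {1,3}.
The 3 across and the 4 down share only 1, so (1,1) = 1.
(1,2) = 3 − 1 = 2 completes the 3 across.
(2,1) = 4 − 1 = 3 completes the 4 down.
(2,2) = 8 − 3 = 5 completes the 8 across.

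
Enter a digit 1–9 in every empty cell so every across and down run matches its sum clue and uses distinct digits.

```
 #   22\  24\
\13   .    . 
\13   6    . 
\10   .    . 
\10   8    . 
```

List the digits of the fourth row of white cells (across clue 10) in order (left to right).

8, 2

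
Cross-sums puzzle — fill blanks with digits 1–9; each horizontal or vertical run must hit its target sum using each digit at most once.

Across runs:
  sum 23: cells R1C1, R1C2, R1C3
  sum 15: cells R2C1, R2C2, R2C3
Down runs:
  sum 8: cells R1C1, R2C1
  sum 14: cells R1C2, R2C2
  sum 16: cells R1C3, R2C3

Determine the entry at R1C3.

23 in 3 cells must be {6,8,9}; 16 in 2 cells must be {7,9}.
The 23 across and the 8 down share only 6, so R1C1 = 6.
Given what's placed, R1C3 must be 9 to fit the 23 across and 16 down.
R2C1 = 8 − 6 = 2 completes the 8 down.
R2C3 = 16 − 9 = 7 completes the 16 down.
R1C2 = 23 − 15 = 8 completes the 23 across.
R2C2 = 15 − 9 = 6 completes the 15 across.

9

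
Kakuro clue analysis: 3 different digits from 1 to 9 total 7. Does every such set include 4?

The only way to make 7 from 3 distinct digits is {1,2,4}, which contains 4.

Yes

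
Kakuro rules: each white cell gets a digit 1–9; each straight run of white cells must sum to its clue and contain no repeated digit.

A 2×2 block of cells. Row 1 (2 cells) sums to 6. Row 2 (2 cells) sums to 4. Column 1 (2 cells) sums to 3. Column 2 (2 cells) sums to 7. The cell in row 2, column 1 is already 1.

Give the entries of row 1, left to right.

2 4

4 in 2 cells must be {1,3}; 3 in 2 cells must be {1,2}.
(1,1) = 3 − 1 = 2 completes the 3 down.
(1,2) = 6 − 2 = 4 completes the 6 across.
(2,2) = 4 − 1 = 3 completes the 4 across.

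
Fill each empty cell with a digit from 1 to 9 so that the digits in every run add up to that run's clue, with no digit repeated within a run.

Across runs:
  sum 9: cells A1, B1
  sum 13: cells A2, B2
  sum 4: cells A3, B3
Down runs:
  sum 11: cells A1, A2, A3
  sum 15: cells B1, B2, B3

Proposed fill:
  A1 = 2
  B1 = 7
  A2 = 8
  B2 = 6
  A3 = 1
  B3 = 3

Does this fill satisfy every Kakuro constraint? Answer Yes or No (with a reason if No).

No — the across run A2–B2 sums to 14, not 13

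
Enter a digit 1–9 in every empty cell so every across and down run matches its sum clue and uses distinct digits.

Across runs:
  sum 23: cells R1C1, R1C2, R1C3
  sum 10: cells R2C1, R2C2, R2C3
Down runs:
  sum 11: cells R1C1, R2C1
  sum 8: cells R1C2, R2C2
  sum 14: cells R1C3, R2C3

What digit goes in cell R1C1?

23 in 3 cells must be {6,8,9}.
The 23 across and the 8 down share only 6, so R1C2 = 6.
R2C2 = 8 − 6 = 2 completes the 8 down.
Given what's placed, R2C3 must be 5 to fit the 10 across and 14 down.
R1C3 = 14 − 5 = 9 completes the 14 down.
R2C1 = 10 − 7 = 3 completes the 10 across.
R1C1 = 23 − 15 = 8 completes the 23 across.

8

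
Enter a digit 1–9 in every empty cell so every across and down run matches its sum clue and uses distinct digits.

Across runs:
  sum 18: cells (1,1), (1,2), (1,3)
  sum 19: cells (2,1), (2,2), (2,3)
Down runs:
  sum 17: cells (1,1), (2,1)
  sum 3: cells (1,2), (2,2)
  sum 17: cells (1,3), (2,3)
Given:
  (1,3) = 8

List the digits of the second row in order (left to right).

8 2 9

17 in 2 cells must be {8,9}; 3 in 2 cells must be {1,2}.
Given what's placed, (1,1) must be 9 to fit the 18 across and 17 down.
(1,2) = 18 − 17 = 1 completes the 18 across.
(2,1) = 17 − 9 = 8 completes the 17 down.
(2,2) = 3 − 1 = 2 completes the 3 down.
(2,3) = 19 − 10 = 9 completes the 19 across.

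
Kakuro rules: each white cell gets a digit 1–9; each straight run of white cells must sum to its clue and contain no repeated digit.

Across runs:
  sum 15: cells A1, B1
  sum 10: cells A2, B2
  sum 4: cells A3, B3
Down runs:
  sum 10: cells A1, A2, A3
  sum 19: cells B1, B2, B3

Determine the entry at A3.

1

4 in 2 cells must be {1,3}.
The 4 across and the 19 down share only 3, so B3 = 3.
A3 = 4 − 3 = 1 completes the 4 across.
Nothing is forced directly, so branch on A1, whose candidates are 6 or 7. If A1 = 7: then B1 would have to be in {8} for the 15 across but in {7,9} for the 19 down — contradiction. So A1 = 6.
B1 = 15 − 6 = 9 completes the 15 across.
A2 = 10 − 7 = 3 completes the 10 down.
B2 = 10 − 3 = 7 completes the 10 across.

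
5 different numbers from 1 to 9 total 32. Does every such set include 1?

Counterexample: {2,6,7,8,9} sums to 32 without using 1.

No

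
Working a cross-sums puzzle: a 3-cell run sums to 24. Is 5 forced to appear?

The only way to make 24 from 3 distinct digits is {7,8,9}, which does not contain 5.

No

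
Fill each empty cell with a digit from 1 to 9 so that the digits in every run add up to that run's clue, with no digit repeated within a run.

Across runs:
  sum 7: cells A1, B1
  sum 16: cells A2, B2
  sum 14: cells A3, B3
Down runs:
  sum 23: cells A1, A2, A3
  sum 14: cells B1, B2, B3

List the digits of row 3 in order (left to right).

16 in 2 cells must be {7,9}; 23 in 3 cells must be {6,8,9}.
The 7 across and the 23 down share only 6, so A1 = 6.
B1 = 7 − 6 = 1 completes the 7 across.
Given what's placed, A2 must be 9 to fit the 16 across and 23 down.
B2 = 16 − 9 = 7 completes the 16 across.
A3 = 23 − 15 = 8 completes the 23 down.
B3 = 14 − 8 = 6 completes the 14 across.

8 6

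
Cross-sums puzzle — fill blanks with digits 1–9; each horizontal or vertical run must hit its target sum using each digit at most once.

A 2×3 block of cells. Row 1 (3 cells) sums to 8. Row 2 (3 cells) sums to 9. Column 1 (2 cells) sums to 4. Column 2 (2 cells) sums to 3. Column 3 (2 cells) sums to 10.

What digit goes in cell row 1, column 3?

4

4 in 2 cells must be {1,3}; 3 in 2 cells must be {1,2}.
Nothing is forced directly, so branch on (1,1), whose candidates are 1 or 3. If (1,1) = 1: that forces (1,2) = 2, after which (1,3) would have to be in {5} for the 8 across but in {1,2,3,4,6,7,8,9} for the 10 down — contradiction. So (1,1) = 3.
Given what's placed, (1,2) must be 1 to fit the 8 across and 3 down.
(1,3) = 8 − 4 = 4 completes the 8 across.
(2,1) = 4 − 3 = 1 completes the 4 down.
(2,2) = 3 − 1 = 2 completes the 3 down.
(2,3) = 9 − 3 = 6 completes the 9 across.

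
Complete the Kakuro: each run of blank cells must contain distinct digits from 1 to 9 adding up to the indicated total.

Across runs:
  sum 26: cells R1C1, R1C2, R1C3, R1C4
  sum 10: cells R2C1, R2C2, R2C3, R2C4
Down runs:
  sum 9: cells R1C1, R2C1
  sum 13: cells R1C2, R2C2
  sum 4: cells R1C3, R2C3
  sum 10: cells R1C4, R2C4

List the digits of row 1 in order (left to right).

6, 9, 3, 8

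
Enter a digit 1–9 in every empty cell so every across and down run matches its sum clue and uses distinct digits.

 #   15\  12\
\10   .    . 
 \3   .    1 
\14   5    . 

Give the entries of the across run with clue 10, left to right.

8 2

3 in 2 cells must be {1,2}.
R2C1 = 3 − 1 = 2 completes the 3 across.
R3C2 = 14 − 5 = 9 completes the 14 across.
R1C1 = 15 − 7 = 8 completes the 15 down.
R1C2 = 10 − 8 = 2 completes the 10 across.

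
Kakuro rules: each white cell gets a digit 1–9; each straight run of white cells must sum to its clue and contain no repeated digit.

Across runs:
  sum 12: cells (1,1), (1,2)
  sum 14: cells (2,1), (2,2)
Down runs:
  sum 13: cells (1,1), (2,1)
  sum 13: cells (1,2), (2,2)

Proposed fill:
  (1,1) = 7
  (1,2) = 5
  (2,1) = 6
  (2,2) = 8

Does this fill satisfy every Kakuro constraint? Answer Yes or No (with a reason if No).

Yes

Across: 7+5=12; 6+8=14. Down: 7+6=13; 5+8=13. No digit repeats within any run.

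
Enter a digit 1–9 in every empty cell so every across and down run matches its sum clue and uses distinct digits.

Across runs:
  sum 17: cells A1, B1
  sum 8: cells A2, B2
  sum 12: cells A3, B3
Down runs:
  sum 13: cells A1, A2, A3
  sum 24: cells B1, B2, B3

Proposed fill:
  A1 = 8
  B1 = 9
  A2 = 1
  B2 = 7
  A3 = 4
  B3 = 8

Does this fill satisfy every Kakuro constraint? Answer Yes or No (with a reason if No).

Across: 8+9=17; 1+7=8; 4+8=12. Down: 8+1+4=13; 9+7+8=24. No digit repeats within any run.

Yes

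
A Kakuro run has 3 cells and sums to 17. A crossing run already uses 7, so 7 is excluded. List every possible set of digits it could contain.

3 distinct digits from 1–9 sum between 6 and 24.
Dropping sets that contain 7.

{2,6,9}; {3,5,9}; {3,6,8}; {4,5,8}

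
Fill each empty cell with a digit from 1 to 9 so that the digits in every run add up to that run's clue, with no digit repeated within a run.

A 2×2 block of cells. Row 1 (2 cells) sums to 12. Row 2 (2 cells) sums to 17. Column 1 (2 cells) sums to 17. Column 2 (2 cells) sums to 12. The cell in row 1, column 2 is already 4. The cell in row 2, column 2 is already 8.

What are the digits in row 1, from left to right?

17 in 2 cells must be {8,9}.
(1,1) = 12 − 4 = 8 completes the 12 across.
(2,1) = 17 − 8 = 9 completes the 17 across.

8 4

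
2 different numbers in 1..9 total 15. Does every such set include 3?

No

Counterexample: {6,9} sums to 15 without using 3.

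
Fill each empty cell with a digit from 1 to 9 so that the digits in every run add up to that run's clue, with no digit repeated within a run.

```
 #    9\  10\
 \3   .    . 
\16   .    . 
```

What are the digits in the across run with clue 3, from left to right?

2 1

3 in 2 cells must be {1,2}; 16 in 2 cells must be {7,9}.
The 16 across and the 9 down share only 7, so R2C1 = 7.
R2C2 = 16 − 7 = 9 completes the 16 across.
R1C1 = 9 − 7 = 2 completes the 9 down.
R1C2 = 3 − 2 = 1 completes the 3 across.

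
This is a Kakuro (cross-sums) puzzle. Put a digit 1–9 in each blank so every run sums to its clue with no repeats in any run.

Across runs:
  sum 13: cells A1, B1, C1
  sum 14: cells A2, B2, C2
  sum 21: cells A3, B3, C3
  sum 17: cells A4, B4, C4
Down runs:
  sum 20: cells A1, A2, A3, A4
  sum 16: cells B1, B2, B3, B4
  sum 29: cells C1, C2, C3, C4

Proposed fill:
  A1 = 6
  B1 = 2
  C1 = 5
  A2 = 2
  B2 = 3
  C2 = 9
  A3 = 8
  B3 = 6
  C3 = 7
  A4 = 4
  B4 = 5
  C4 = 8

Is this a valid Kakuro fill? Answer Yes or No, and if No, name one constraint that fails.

Across: 6+2+5=13; 2+3+9=14; 8+6+7=21; 4+5+8=17. Down: 6+2+8+4=20; 2+3+6+5=16; 5+9+7+8=29. No digit repeats within any run.

Yes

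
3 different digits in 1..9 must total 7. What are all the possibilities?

{1,2,4}

3 distinct digits from 1–9 sum between 6 and 24.
Only one set works: {1,2,4}.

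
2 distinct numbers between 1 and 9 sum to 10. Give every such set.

{1,9}; {2,8}; {3,7}; {4,6}

2 distinct digits from 1–9 sum between 3 and 17.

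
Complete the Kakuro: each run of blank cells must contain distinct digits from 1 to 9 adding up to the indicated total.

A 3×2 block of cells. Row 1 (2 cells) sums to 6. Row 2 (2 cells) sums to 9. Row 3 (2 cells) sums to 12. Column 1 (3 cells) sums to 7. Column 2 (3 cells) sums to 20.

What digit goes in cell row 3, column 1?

4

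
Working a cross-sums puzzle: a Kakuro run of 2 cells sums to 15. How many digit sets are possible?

2 distinct digits from 1–9 sum between 3 and 17.
Enumerating: {6,9}, {7,8}.

2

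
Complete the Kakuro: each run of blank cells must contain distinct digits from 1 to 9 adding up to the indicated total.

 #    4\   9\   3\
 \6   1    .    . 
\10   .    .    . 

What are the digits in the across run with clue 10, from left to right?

3 6 1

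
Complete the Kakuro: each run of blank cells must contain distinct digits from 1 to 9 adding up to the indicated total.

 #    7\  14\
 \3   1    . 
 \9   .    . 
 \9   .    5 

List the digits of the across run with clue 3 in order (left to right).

1 2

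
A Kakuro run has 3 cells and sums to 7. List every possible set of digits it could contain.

3 distinct digits from 1–9 sum between 6 and 24.
Only one set works: {1,2,4}.

{1,2,4}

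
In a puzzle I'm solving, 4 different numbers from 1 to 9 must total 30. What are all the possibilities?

{6,7,8,9}

4 distinct digits from 1–9 sum between 10 and 30.
Only one set works: {6,7,8,9}.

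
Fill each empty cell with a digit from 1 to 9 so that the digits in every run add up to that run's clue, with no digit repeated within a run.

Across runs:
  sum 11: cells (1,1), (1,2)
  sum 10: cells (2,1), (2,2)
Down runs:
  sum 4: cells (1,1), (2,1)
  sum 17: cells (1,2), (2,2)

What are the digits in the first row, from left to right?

3, 8

4 in 2 cells must be {1,3}; 17 in 2 cells must be {8,9}.
The 11 across and the 4 down share only 3, so (1,1) = 3.
(1,2) = 11 − 3 = 8 completes the 11 across.
(2,1) = 4 − 3 = 1 completes the 4 down.
(2,2) = 10 − 1 = 9 completes the 10 across.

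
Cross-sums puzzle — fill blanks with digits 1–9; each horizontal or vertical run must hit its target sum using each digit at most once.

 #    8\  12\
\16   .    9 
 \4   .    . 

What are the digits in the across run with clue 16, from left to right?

16 in 2 cells must be {7,9}; 4 in 2 cells must be {1,3}.
R1C1 = 16 − 9 = 7 completes the 16 across.
R2C1 = 8 − 7 = 1 completes the 8 down.
R2C2 = 4 − 1 = 3 completes the 4 across.

7 9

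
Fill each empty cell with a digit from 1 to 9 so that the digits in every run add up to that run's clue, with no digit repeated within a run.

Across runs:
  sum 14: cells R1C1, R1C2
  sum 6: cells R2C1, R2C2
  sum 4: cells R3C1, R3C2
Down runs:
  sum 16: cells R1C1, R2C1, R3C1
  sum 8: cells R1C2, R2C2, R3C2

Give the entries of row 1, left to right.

4 in 2 cells must be {1,3}.
The 14 across and the 8 down share only 5, so R1C2 = 5.
Given what's placed, R3C2 must be 1 to fit the 4 across and 8 down.
R1C1 = 14 − 5 = 9 completes the 14 across.
R2C2 = 8 − 6 = 2 completes the 8 down.
R3C1 = 4 − 1 = 3 completes the 4 across.
R2C1 = 6 − 2 = 4 completes the 6 across.

9 5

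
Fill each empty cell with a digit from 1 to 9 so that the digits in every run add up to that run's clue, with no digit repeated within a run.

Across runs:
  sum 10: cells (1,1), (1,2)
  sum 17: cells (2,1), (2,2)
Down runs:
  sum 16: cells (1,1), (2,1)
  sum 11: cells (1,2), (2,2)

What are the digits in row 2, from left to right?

9, 8

17 in 2 cells must be {8,9}; 16 in 2 cells must be {7,9}.
The 17 across and the 16 down share only 9, so (2,1) = 9.
(2,2) = 17 − 9 = 8 completes the 17 across.
(1,1) = 16 − 9 = 7 completes the 16 down.
(1,2) = 10 − 7 = 3 completes the 10 across.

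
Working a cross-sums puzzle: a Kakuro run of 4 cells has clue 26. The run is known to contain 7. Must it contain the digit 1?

No

Counterexample: {2,7,8,9} sums to 26 under that restriction without using 1.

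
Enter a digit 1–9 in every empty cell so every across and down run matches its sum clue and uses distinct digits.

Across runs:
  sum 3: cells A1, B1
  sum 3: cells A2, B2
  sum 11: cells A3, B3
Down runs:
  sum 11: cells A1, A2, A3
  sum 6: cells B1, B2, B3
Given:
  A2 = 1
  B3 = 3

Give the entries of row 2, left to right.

3 in 2 cells must be {1,2}; 6 in 3 cells must be {1,2,3}.
A1 = 2: the only remaining digit allowed by both the 3 across and the 11 down.
B1 = 3 − 2 = 1 completes the 3 across.
B2 = 3 − 1 = 2 completes the 3 across.
A3 = 11 − 3 = 8 completes the 11 across.

1 2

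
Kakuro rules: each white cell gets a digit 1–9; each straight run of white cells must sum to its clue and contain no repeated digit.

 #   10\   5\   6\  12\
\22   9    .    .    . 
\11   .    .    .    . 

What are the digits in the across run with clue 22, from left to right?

9 2 4 7

11 in 4 cells must be {1,2,3,5}.
R2C1 = 10 − 9 = 1 completes the 10 down.
Nothing is forced directly, so branch on R2C4, whose candidates are 3 or 5. If R2C4 = 3: then R1C4 would have to be in {1,2,3,4,5,6,7,8} for the 22 across but in {9} for the 12 down — contradiction. So R2C4 = 5.
R1C4 = 12 − 5 = 7 completes the 12 down.
Given what's placed, R2C3 must be 2 to fit the 11 across and 6 down.
R1C3 = 6 − 2 = 4 completes the 6 down.
R2C2 = 11 − 8 = 3 completes the 11 across.
R1C2 = 22 − 20 = 2 completes the 22 across.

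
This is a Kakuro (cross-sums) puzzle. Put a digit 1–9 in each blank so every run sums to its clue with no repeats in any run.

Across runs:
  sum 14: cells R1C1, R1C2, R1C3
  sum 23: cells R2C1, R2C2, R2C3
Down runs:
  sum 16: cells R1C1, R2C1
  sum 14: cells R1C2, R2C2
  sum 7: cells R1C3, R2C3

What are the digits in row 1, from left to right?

7 6 1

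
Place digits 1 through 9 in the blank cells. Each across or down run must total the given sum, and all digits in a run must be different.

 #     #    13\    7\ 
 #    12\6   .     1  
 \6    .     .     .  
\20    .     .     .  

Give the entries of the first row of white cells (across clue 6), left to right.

5, 1

6 in 3 cells must be {1,2,3}; 7 in 3 cells must be {1,2,4}.
R1C2 = 6 − 1 = 5 completes the 6 across.
The 6 across and the 12 down share only 3, so R2C1 = 3.
R2C3 = 2: the only remaining digit allowed by both the 6 across and the 7 down.
R3C1 = 12 − 3 = 9 completes the 12 down.
R3C3 = 7 − 3 = 4 completes the 7 down.
R2C2 = 6 − 5 = 1 completes the 6 across.
R3C2 = 20 − 13 = 7 completes the 20 across.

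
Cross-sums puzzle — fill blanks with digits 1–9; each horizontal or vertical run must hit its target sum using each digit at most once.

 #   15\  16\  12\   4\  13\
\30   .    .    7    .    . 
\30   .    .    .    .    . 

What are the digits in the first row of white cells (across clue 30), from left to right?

16 in 2 cells must be {7,9}; 4 in 2 cells must be {1,3}.
R1C2 = 9: the only remaining digit allowed by both the 30 across and the 16 down.
R2C2 = 16 − 9 = 7 completes the 16 down.
R2C3 = 12 − 7 = 5 completes the 12 down.
Nothing is forced directly, so branch on R1C1, whose candidates are 6 or 8. If R1C1 = 8: that forces R1C4 = 1, R1C5 = 5, after which R2C1 would have to be in {1,3,4,6,8,9} for the 30 across but in {7} for the 15 down — contradiction. So R1C1 = 6.
R1C4 = 3: the only remaining digit allowed by both the 30 across and the 4 down.
R1C5 = 30 − 25 = 5 completes the 30 across.

6 9 7 3 5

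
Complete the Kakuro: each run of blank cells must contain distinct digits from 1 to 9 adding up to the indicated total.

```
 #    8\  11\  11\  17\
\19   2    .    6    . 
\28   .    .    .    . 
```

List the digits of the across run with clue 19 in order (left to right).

2, 3, 6, 8

17 in 2 cells must be {8,9}.
R1C4 = 8: the only remaining digit allowed by both the 19 across and the 17 down.
R2C1 = 8 − 2 = 6 completes the 8 down.
R2C3 = 11 − 6 = 5 completes the 11 down.
R2C4 = 17 − 8 = 9 completes the 17 down.
R1C2 = 19 − 16 = 3 completes the 19 across.
R2C2 = 28 − 20 = 8 completes the 28 across.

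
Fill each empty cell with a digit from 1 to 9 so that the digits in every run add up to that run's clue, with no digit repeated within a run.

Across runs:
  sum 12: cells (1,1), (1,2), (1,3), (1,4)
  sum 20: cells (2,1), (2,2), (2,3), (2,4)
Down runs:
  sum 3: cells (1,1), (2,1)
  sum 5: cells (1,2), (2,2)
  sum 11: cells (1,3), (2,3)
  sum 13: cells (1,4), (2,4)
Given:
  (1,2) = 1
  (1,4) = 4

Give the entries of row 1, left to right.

2 1 5 4

3 in 2 cells must be {1,2}.
Given what's placed, (1,1) must be 2 to fit the 12 across and 3 down.
(1,3) = 12 − 7 = 5 completes the 12 across.
(2,1) = 3 − 2 = 1 completes the 3 down.
(2,2) = 5 − 1 = 4 completes the 5 down.
(2,3) = 11 − 5 = 6 completes the 11 down.
(2,4) = 20 − 11 = 9 completes the 20 across.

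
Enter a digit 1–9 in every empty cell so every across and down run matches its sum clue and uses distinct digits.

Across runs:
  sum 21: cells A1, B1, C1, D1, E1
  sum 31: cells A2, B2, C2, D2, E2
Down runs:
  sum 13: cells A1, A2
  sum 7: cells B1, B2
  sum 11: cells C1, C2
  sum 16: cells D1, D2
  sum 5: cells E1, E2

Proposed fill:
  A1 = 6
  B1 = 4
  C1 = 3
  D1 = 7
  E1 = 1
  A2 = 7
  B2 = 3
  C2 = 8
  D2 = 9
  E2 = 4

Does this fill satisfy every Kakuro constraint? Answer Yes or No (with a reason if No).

Yes

Across: 6+4+3+7+1=21; 7+3+8+9+4=31. Down: 6+7=13; 4+3=7; 3+8=11; 7+9=16; 1+4=5. No digit repeats within any run.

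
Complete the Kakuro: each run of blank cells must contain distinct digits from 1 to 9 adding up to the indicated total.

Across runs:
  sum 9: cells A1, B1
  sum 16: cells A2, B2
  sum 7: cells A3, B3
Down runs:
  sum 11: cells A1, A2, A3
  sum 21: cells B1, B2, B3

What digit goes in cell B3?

4

16 in 2 cells must be {7,9}.
The 16 across and the 11 down share only 7, so A2 = 7.
B2 = 16 − 7 = 9 completes the 16 across.
Nothing is forced directly, so branch on A1, whose candidates are 1 or 3. If A1 = 3: then B1 would have to be in {6} for the 9 across but in {4,5,7,8} for the 21 down — contradiction. So A1 = 1.
B1 = 9 − 1 = 8 completes the 9 across.
A3 = 11 − 8 = 3 completes the 11 down.
B3 = 7 − 3 = 4 completes the 7 across.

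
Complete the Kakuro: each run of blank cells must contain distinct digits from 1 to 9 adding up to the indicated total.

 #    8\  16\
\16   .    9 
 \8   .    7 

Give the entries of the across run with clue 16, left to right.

16 in 2 cells must be {7,9}.
R1C1 = 16 − 9 = 7 completes the 16 across.
R2C1 = 8 − 7 = 1 completes the 8 across.

7, 9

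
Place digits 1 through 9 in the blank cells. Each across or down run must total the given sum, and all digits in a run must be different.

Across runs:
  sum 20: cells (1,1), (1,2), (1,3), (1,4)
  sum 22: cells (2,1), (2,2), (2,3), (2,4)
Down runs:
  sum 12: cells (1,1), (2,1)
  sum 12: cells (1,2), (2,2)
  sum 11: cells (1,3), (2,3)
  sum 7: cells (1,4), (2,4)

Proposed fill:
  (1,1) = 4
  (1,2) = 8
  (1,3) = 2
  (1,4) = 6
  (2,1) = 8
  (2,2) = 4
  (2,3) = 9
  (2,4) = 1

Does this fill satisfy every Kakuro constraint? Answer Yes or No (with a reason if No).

Yes

Across: 4+8+2+6=20; 8+4+9+1=22. Down: 4+8=12; 8+4=12; 2+9=11; 6+1=7. No digit repeats within any run.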